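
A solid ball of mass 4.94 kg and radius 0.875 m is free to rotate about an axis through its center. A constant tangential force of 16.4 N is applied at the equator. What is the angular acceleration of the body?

α ≈ 9.49 rad/s²

I = (2/5)MR² = (2/5)(4.94)(0.875)² = 1.513 kg·m².
τ = F R = (16.4)(0.875) = 14.35 N·m.
Newton's second law for rotation, τ = Iα, gives α = τ/I = 14.35/1.513 = 9.485 rad/s².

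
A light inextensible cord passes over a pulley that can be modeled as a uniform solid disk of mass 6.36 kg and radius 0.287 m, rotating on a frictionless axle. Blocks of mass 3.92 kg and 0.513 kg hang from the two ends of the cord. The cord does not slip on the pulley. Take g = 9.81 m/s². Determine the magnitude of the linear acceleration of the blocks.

a ≈ 4.39 m/s²

I = ½MR² = (1/2)(6.36)(0.287)² = 0.2619 kg·m².
Heavier block: m₁g − T₁ = m₁a. Lighter block: T₂ − m₂g = m₂a.
Pulley: (T₁ − T₂)R = Iα = I(a/R), so T₁ − T₂ = (I/R²)a = (1/2)M_p a = 3.180·a.
Adding the three: (m₁ − m₂)g = (m₁ + m₂ + 3.180)a, so a = (3.92 − 0.513)(9.81)/(3.92 + 0.513 + 3.180) = 4.390 m/s².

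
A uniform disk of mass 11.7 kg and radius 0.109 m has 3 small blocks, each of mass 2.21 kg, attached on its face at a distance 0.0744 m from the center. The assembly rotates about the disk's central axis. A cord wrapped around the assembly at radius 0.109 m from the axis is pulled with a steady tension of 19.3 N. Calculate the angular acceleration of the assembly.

I_disk = ½MR² = ½(11.7)(0.109)² = 0.06950 kg·m².
I_blocks = 3·m·r² = 3(2.21)(0.0744)² = 0.03670 kg·m².
Total I = 0.1062 kg·m².
τ = F r = (19.3)(0.109) = 2.104 N·m.
α = τ/I = 2.104/0.1062 = 19.81 rad/s².

α ≈ 19.8 rad/s²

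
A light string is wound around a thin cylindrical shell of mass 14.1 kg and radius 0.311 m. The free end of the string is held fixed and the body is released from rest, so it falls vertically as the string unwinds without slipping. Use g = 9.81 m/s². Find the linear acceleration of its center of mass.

a ≈ 4.91 m/s²

Translation: Mg − T = Ma. Rotation about the center: TR = Iα with I = MR².
With a = αR: T = (I/R²)a = M a, so Mg = (1 + 1.000)Ma.
a = g/(1 + 1.000) = 9.81/2.000 = 4.905 m/s².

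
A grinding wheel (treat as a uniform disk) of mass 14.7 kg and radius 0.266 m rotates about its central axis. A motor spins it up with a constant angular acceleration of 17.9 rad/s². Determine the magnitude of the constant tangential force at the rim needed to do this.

I = ½MR² = (1/2)(14.7)(0.266)² = 0.5201 kg·m².
The required torque is τ = Iα = (0.5201)(17.90) = 9.309 N·m.
A tangential force at the rim gives τ = FR, so F = τ/R = 9.309/0.266 = 35.00 N.

F ≈ 35.0 N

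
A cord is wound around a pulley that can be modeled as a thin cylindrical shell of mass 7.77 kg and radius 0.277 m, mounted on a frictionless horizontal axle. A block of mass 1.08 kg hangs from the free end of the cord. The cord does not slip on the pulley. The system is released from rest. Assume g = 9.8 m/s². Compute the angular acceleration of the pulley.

α ≈ 4.32 rad/s²

I = MR² = (7.77)(0.277)² = 0.5962 kg·m².
Block: mg − T = ma. Pulley: TR = Iα. No-slip: a = αR, so T = (I/R²)a = 7.770·a.
Then mg = (m + 7.770)a, so a = (1.08)(9.8)/(1.08 + 7.770) = 1.196 m/s².
α = a/R = 1.196/0.277 = 4.317 rad/s².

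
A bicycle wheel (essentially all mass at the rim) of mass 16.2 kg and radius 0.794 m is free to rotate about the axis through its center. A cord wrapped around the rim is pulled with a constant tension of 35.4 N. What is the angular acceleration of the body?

I = MR² = (16.2)(0.794)² = 10.21 kg·m².
τ = F R = (35.4)(0.794) = 28.11 N·m.
From τ = Iα: α = 28.11/10.21 = 2.752 rad/s².

α ≈ 2.75 rad/s²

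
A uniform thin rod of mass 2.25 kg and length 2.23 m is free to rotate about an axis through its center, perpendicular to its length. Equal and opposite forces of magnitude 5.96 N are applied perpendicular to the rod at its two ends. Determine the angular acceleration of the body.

I = (1/12)ML² = (1/12)(2.25)(2.23)² = 0.9324 kg·m².
The couple gives τ = F·(L/2) + F·(L/2) = F L = (5.96)(2.23) = 13.29 N·m.
From τ = Iα: α = 13.29/0.9324 = 14.25 rad/s².

α ≈ 14.3 rad/s²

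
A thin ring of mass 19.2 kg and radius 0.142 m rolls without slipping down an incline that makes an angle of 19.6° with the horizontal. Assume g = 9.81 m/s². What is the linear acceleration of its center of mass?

Translation along the incline: Mg sinθ − f = Ma.
Rotation about the center: fR = Iα with I = MR². No-slip gives a = αR, so f = (I/R²)a = M a.
Substituting: Mg sinθ = (1 + 1.000)Ma, so a = g sinθ/(1 + 1.000) = (9.81) sin 19.6° / 2.000 = 1.645 m/s².

a ≈ 1.65 m/s²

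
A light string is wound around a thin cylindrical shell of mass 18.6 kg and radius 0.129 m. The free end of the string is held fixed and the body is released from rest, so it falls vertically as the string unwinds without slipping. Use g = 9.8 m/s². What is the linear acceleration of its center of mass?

a ≈ 4.90 m/s²

Translation: Mg − T = Ma. Rotation about the center: TR = Iα with I = MR².
With a = αR: T = (I/R²)a = M a, so Mg = (1 + 1.000)Ma.
a = g/(1 + 1.000) = 9.8/2.000 = 4.900 m/s².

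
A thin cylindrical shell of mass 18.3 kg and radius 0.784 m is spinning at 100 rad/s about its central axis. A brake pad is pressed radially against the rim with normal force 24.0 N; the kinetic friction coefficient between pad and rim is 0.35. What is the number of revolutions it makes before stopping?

I = MR² = (18.3)(0.784)² = 11.25 kg·m².
Friction force f = μN = (0.35)(24.0) = 8.400 N at the rim; torque magnitude τ = fR = 6.586 N·m, opposing ω.
|α| = τ/I = 6.586/11.25 = 0.5855 rad/s² (deceleration).
ω² = ω₀² − 2|α|θ with ω = 0 ⇒ θ = ω₀²/(2|α|) = 8540 rad = 1359 rev.

≈ 1360 revolutions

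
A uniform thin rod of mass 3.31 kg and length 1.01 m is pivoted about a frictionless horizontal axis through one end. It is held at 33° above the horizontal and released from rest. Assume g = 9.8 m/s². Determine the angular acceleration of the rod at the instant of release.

About the pivot, I = (1/3)ML² = (1/3)(3.31)(1.01)² = 1.126 kg·m².
The weight acts at the center, a distance L/2 = 0.5050 m from the pivot; τ = Mg(L/2) cos 33° = 13.74 N·m.
α = τ/I = 13.74/1.126 = 12.21 rad/s².

α ≈ 12.2 rad/s²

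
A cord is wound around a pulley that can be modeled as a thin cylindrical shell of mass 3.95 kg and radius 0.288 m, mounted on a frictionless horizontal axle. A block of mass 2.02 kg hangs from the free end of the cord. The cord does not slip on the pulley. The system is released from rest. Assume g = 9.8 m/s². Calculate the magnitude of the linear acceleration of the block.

I = MR² = (3.95)(0.288)² = 0.3276 kg·m².
Block: mg − T = ma. Pulley: TR = Iα. No-slip: a = αR, so T = (I/R²)a = 3.950·a.
Then mg = (m + 3.950)a, so a = (2.02)(9.8)/(2.02 + 3.950) = 3.316 m/s².

a ≈ 3.32 m/s²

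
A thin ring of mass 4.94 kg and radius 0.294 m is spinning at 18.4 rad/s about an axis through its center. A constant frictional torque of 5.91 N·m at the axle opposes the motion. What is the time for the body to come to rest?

I = MR² = (4.94)(0.294)² = 0.4270 kg·m².
The net torque has magnitude 5.91 N·m, opposing ω.
|α| = τ/I = 5.910/0.4270 = 13.84 rad/s² (deceleration).
0 = ω₀ − |α|t ⇒ t = ω₀/|α| = 18.4/13.84 = 1.329 s.

t ≈ 1.33 s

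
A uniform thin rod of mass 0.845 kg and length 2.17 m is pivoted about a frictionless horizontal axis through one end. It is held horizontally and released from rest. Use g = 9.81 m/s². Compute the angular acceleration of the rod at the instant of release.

About the pivot, I = (1/3)ML² = (1/3)(0.845)(2.17)² = 1.326 kg·m².
The weight acts at the center, a distance L/2 = 1.085 m from the pivot; τ = Mg(L/2) = 8.994 N·m.
α = τ/I = 8.994/1.326 = 6.781 rad/s².

α ≈ 6.78 rad/s²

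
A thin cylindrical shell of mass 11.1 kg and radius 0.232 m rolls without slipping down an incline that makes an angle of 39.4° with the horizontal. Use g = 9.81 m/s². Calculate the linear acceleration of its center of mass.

Translation along the incline: Mg sinθ − f = Ma.
Rotation about the center: fR = Iα with I = MR². No-slip gives a = αR, so f = (I/R²)a = M a.
Substituting: Mg sinθ = (1 + 1.000)Ma, so a = g sinθ/(1 + 1.000) = (9.81) sin 39.4° / 2.000 = 3.113 m/s².

a ≈ 3.11 m/s²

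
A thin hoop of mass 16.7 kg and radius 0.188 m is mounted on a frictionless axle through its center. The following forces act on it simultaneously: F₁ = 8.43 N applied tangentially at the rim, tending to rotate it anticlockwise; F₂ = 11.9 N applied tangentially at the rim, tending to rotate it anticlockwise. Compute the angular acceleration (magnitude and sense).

I = MR² = (16.7)(0.188)² = 0.5902 kg·m².
Taking anticlockwise as positive: τ₁ = +(8.43)(0.188) = +1.585 N·m; τ₂ = +(11.9)(0.188) = +2.237 N·m.
Net torque τ = 3.822 N·m.
α = τ/I = 3.822/0.5902 = 6.475 rad/s².

α ≈ 6.48 rad/s², anticlockwise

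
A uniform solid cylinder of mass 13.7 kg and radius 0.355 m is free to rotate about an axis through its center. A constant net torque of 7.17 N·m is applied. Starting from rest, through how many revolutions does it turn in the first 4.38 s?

I = ½MR² = (1/2)(13.7)(0.355)² = 0.8633 kg·m².
α = τ/I = 7.17/0.8633 = 8.306 rad/s².
θ = ½αt² = ½(8.306)(4.38)² = 79.67 rad.
Revolutions = θ/(2π) = 12.68.

≈ 12.7 revolutions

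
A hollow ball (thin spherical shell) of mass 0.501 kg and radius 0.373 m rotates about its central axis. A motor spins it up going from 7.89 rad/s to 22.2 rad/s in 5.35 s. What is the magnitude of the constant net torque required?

τ ≈ 0.124 N·m

I = (2/3)MR² = (2/3)(0.501)(0.373)² = 0.04647 kg·m².
α = Δω/Δt = (22.2 − 7.89)/5.35 = 2.675 rad/s².
τ = Iα = (0.04647)(2.675) = 0.1243 N·m.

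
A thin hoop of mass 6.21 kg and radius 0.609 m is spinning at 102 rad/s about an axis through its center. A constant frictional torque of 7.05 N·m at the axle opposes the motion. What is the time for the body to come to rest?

I = MR² = (6.21)(0.609)² = 2.303 kg·m².
The net torque has magnitude 7.05 N·m, opposing ω.
|α| = τ/I = 7.050/2.303 = 3.061 rad/s² (deceleration).
0 = ω₀ − |α|t ⇒ t = ω₀/|α| = 102/3.061 = 33.32 s.

t ≈ 33.3 s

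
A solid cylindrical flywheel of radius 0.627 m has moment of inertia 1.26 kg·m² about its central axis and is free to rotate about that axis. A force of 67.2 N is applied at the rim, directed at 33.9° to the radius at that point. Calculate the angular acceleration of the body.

α ≈ 18.7 rad/s²

Only the tangential component produces torque: τ = F R sinθ = (67.2)(0.627) sin 33.9° = 23.50 N·m.
From τ = Iα: α = 23.50/1.260 = 18.65 rad/s².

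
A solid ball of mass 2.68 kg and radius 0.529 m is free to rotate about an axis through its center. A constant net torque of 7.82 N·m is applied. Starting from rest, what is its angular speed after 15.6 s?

I = (2/5)MR² = (2/5)(2.68)(0.529)² = 0.3000 kg·m².
α = τ/I = 7.82/0.3000 = 26.07 rad/s².
ω = ω₀ + αt = 0 + (26.07)(15.6) = 406.7 rad/s.

ω ≈ 407 rad/s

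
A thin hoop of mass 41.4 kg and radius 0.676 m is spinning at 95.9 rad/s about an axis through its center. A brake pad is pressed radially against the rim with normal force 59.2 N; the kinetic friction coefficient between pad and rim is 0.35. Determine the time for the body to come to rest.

t ≈ 130 s

I = MR² = (41.4)(0.676)² = 18.92 kg·m².
Friction force f = μN = (0.35)(59.2) = 20.72 N at the rim; torque magnitude τ = fR = 14.01 N·m, opposing ω.
|α| = τ/I = 14.01/18.92 = 0.7404 rad/s² (deceleration).
0 = ω₀ − |α|t ⇒ t = ω₀/|α| = 95.9/0.7404 = 129.5 s.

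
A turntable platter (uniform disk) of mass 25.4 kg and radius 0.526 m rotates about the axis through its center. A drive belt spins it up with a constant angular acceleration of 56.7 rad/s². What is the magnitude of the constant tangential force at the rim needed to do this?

I = ½MR² = (1/2)(25.4)(0.526)² = 3.514 kg·m².
The required torque is τ = Iα = (3.514)(56.70) = 199.2 N·m.
A tangential force at the rim gives τ = FR, so F = τ/R = 199.2/0.526 = 378.8 N.

F ≈ 379 N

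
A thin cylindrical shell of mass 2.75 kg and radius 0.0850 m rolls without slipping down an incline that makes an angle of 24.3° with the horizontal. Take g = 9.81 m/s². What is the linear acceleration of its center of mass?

a ≈ 2.02 m/s²

Translation along the incline: Mg sinθ − f = Ma.
Rotation about the center: fR = Iα with I = MR². No-slip gives a = αR, so f = (I/R²)a = M a.
Substituting: Mg sinθ = (1 + 1.000)Ma, so a = g sinθ/(1 + 1.000) = (9.81) sin 24.3° / 2.000 = 2.018 m/s².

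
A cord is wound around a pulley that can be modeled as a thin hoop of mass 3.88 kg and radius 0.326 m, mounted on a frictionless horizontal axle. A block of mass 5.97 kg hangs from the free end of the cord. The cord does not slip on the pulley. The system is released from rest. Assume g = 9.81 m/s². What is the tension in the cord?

I = MR² = (3.88)(0.326)² = 0.4124 kg·m².
Block: mg − T = ma. Pulley: TR = Iα. No-slip: a = αR, so T = (I/R²)a = 3.880·a.
Then mg = (m + 3.880)a, so a = (5.97)(9.81)/(5.97 + 3.880) = 5.946 m/s².
T = 3.880·a = 23.07 N.

T ≈ 23.1 N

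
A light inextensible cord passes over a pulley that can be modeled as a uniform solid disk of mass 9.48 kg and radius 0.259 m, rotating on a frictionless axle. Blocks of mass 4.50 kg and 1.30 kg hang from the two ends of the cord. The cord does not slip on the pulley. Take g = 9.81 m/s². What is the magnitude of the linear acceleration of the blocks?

a ≈ 2.98 m/s²

I = ½MR² = (1/2)(9.48)(0.259)² = 0.3180 kg·m².
Heavier block: m₁g − T₁ = m₁a. Lighter block: T₂ − m₂g = m₂a.
Pulley: (T₁ − T₂)R = Iα = I(a/R), so T₁ − T₂ = (I/R²)a = (1/2)M_p a = 4.740·a.
Adding the three: (m₁ − m₂)g = (m₁ + m₂ + 4.740)a, so a = (4.50 − 1.30)(9.81)/(4.50 + 1.30 + 4.740) = 2.978 m/s².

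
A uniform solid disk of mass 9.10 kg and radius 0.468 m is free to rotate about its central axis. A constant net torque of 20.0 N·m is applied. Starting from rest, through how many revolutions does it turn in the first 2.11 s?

I = ½MR² = (1/2)(9.10)(0.468)² = 0.9966 kg·m².
α = τ/I = 20.0/0.9966 = 20.07 rad/s².
θ = ½αt² = ½(20.07)(2.11)² = 44.67 rad.
Revolutions = θ/(2π) = 7.110.

≈ 7.11 revolutions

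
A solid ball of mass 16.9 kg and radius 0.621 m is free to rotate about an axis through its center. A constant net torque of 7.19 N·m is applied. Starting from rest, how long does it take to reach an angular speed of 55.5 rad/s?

t ≈ 20.1 s

I = (2/5)MR² = (2/5)(16.9)(0.621)² = 2.607 kg·m².
α = τ/I = 7.19/2.607 = 2.758 rad/s².
ω = αt ⇒ t = ω/α = 55.5/2.758 = 20.12 s.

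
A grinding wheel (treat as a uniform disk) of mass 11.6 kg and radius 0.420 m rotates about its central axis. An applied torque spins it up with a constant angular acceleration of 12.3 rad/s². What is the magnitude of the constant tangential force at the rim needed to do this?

F ≈ 30.0 N

I = ½MR² = (1/2)(11.6)(0.420)² = 1.023 kg·m².
The required torque is τ = Iα = (1.023)(12.30) = 12.58 N·m.
A tangential force at the rim gives τ = FR, so F = τ/R = 12.58/0.420 = 29.96 N.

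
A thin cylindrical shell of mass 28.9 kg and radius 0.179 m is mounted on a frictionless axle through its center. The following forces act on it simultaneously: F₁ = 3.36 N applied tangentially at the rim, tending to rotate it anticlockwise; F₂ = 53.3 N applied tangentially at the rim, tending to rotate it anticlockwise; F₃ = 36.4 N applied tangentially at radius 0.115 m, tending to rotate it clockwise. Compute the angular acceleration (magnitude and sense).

I = MR² = (28.9)(0.179)² = 0.9260 kg·m².
Taking anticlockwise as positive: τ₁ = +(3.36)(0.179) = +0.6014 N·m; τ₂ = +(53.3)(0.179) = +9.541 N·m; τ₃ = −(36.4)(0.115) = −4.186 N·m.
Net torque τ = 5.956 N·m.
α = τ/I = 5.956/0.9260 = 6.432 rad/s².

α ≈ 6.43 rad/s², anticlockwise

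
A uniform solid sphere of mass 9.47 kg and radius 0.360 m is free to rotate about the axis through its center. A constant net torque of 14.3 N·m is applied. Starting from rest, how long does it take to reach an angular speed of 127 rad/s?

t ≈ 4.36 s

I = (2/5)MR² = (2/5)(9.47)(0.360)² = 0.4909 kg·m².
α = τ/I = 14.3/0.4909 = 29.13 rad/s².
ω = αt ⇒ t = ω/α = 127/29.13 = 4.360 s.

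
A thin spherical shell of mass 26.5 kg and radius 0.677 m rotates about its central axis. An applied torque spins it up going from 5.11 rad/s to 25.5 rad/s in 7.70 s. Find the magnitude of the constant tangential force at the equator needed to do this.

F ≈ 31.7 N

I = (2/3)MR² = (2/3)(26.5)(0.677)² = 8.097 kg·m².
α = Δω/Δt = (25.5 − 5.11)/7.70 = 2.648 rad/s².
The required torque is τ = Iα = (8.097)(2.648) = 21.44 N·m.
A tangential force at the equator gives τ = FR, so F = τ/R = 21.44/0.677 = 31.67 N.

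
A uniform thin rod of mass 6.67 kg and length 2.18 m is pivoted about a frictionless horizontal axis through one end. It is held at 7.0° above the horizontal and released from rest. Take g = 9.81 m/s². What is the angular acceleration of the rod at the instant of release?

About the pivot, I = (1/3)ML² = (1/3)(6.67)(2.18)² = 10.57 kg·m².
The weight acts at the center, a distance L/2 = 1.090 m from the pivot; τ = Mg(L/2) cos 7.0° = 70.79 N·m.
α = τ/I = 70.79/10.57 = 6.700 rad/s².

α ≈ 6.70 rad/s²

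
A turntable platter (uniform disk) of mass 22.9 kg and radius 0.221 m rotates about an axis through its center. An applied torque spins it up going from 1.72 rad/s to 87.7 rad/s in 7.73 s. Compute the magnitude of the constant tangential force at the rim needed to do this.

F ≈ 28.1 N

I = ½MR² = (1/2)(22.9)(0.221)² = 0.5592 kg·m².
α = Δω/Δt = (87.7 − 1.72)/7.73 = 11.12 rad/s².
The required torque is τ = Iα = (0.5592)(11.12) = 6.220 N·m.
A tangential force at the rim gives τ = FR, so F = τ/R = 6.220/0.221 = 28.15 N.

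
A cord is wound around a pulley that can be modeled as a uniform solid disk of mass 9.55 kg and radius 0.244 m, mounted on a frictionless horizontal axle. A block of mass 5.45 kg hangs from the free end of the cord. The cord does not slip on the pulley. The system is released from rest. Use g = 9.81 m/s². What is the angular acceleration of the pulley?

I = ½MR² = (1/2)(9.55)(0.244)² = 0.2843 kg·m².
Block: mg − T = ma. Pulley: TR = Iα. No-slip: a = αR, so T = (I/R²)a = 4.775·a.
Then mg = (m + 4.775)a, so a = (5.45)(9.81)/(5.45 + 4.775) = 5.229 m/s².
α = a/R = 5.229/0.244 = 21.43 rad/s².

α ≈ 21.4 rad/s²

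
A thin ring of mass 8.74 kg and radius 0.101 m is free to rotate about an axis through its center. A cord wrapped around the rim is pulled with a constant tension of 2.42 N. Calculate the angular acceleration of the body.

I = MR² = (8.74)(0.101)² = 0.08916 kg·m².
τ = F R = (2.42)(0.101) = 0.2444 N·m.
Newton's second law for rotation, τ = Iα, gives α = τ/I = 0.2444/0.08916 = 2.741 rad/s².

α ≈ 2.74 rad/s²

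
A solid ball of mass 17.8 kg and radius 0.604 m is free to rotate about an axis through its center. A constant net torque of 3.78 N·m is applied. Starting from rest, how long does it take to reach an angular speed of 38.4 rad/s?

I = (2/5)MR² = (2/5)(17.8)(0.604)² = 2.597 kg·m².
α = τ/I = 3.78/2.597 = 1.455 rad/s².
ω = αt ⇒ t = ω/α = 38.4/1.455 = 26.39 s.

t ≈ 26.4 s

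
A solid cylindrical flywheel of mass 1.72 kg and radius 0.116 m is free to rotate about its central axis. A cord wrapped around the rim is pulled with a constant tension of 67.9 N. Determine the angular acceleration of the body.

α ≈ 681 rad/s²

I = ½MR² = (1/2)(1.72)(0.116)² = 0.01157 kg·m².
τ = F R = (67.9)(0.116) = 7.876 N·m.
From τ = Iα: α = 7.876/0.01157 = 680.6 rad/s².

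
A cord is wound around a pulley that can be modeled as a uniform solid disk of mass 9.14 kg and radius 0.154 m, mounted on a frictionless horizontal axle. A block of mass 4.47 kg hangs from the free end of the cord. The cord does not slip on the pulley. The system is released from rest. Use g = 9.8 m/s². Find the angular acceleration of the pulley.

α ≈ 31.5 rad/s²

I = ½MR² = (1/2)(9.14)(0.154)² = 0.1084 kg·m².
Block: mg − T = ma. Pulley: TR = Iα. No-slip: a = αR, so T = (I/R²)a = 4.570·a.
Then mg = (m + 4.570)a, so a = (4.47)(9.8)/(4.47 + 4.570) = 4.846 m/s².
α = a/R = 4.846/0.154 = 31.47 rad/s².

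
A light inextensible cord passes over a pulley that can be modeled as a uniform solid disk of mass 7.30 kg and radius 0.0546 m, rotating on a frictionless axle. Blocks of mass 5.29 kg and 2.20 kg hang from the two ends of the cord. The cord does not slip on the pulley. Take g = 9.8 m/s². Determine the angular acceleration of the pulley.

α ≈ 49.8 rad/s²

I = ½MR² = (1/2)(7.30)(0.0546)² = 0.01088 kg·m².
Heavier block: m₁g − T₁ = m₁a. Lighter block: T₂ − m₂g = m₂a.
Pulley: (T₁ − T₂)R = Iα = I(a/R), so T₁ − T₂ = (I/R²)a = (1/2)M_p a = 3.650·a.
Adding the three: (m₁ − m₂)g = (m₁ + m₂ + 3.650)a, so a = (5.29 − 2.20)(9.8)/(5.29 + 2.20 + 3.650) = 2.718 m/s².
α = a/R = 2.718/0.0546 = 49.79 rad/s².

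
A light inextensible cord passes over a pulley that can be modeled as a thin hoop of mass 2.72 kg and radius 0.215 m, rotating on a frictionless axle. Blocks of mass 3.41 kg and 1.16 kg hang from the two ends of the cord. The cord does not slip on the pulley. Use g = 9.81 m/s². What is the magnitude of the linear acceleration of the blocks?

I = MR² = (2.72)(0.215)² = 0.1257 kg·m².
Heavier block: m₁g − T₁ = m₁a. Lighter block: T₂ − m₂g = m₂a.
Pulley: (T₁ − T₂)R = Iα = I(a/R), so T₁ − T₂ = (I/R²)a = 1·M_p a = 2.720·a.
Adding the three: (m₁ − m₂)g = (m₁ + m₂ + 2.720)a, so a = (3.41 − 1.16)(9.81)/(3.41 + 1.16 + 2.720) = 3.028 m/s².

a ≈ 3.03 m/s²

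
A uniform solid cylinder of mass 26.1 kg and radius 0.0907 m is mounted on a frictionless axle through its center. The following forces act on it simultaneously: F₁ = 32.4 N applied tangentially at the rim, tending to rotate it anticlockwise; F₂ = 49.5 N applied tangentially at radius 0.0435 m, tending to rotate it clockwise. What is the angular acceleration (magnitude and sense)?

α ≈ 7.32 rad/s², anticlockwise

I = ½MR² = (1/2)(26.1)(0.0907)² = 0.1074 kg·m².
Taking anticlockwise as positive: τ₁ = +(32.4)(0.0907) = +2.939 N·m; τ₂ = −(49.5)(0.0435) = −2.153 N·m.
Net torque τ = 0.7854 N·m.
α = τ/I = 0.7854/0.1074 = 7.316 rad/s².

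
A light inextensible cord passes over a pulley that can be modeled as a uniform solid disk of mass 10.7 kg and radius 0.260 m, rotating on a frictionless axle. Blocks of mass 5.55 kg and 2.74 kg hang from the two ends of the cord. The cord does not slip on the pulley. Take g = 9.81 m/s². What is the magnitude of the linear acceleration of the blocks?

a ≈ 2.02 m/s²

I = ½MR² = (1/2)(10.7)(0.260)² = 0.3617 kg·m².
Heavier block: m₁g − T₁ = m₁a. Lighter block: T₂ − m₂g = m₂a.
Pulley: (T₁ − T₂)R = Iα = I(a/R), so T₁ − T₂ = (I/R²)a = (1/2)M_p a = 5.350·a.
Adding the three: (m₁ − m₂)g = (m₁ + m₂ + 5.350)a, so a = (5.55 − 2.74)(9.81)/(5.55 + 2.74 + 5.350) = 2.021 m/s².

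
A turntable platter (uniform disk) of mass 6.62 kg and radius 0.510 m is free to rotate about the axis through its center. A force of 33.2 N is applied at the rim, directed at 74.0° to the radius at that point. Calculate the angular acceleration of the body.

I = ½MR² = (1/2)(6.62)(0.510)² = 0.8609 kg·m².
Only the tangential component produces torque: τ = F R sinθ = (33.2)(0.510) sin 74.0° = 16.28 N·m.
Newton's second law for rotation, τ = Iα, gives α = τ/I = 16.28/0.8609 = 18.91 rad/s².

α ≈ 18.9 rad/s²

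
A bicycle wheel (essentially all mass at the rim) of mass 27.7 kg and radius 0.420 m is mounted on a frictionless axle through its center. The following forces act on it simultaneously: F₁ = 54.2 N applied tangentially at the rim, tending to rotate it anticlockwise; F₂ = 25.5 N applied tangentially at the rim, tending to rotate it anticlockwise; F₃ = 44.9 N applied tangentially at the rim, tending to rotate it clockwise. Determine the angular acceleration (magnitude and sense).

I = MR² = (27.7)(0.420)² = 4.886 kg·m².
Taking anticlockwise as positive: τ₁ = +(54.2)(0.420) = +22.76 N·m; τ₂ = +(25.5)(0.420) = +10.71 N·m; τ₃ = −(44.9)(0.420) = −18.86 N·m.
Net torque τ = 14.62 N·m.
α = τ/I = 14.62/4.886 = 2.991 rad/s².

α ≈ 2.99 rad/s², anticlockwise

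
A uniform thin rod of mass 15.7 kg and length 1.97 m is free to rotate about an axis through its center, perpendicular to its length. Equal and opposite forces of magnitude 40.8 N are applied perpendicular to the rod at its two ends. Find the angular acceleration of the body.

α ≈ 15.8 rad/s²

I = (1/12)ML² = (1/12)(15.7)(1.97)² = 5.078 kg·m².
The couple gives τ = F·(L/2) + F·(L/2) = F L = (40.8)(1.97) = 80.38 N·m.
Newton's second law for rotation, τ = Iα, gives α = τ/I = 80.38/5.078 = 15.83 rad/s².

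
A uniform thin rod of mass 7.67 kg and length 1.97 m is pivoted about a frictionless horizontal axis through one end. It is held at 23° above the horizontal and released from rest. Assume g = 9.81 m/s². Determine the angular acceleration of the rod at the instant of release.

About the pivot, I = (1/3)ML² = (1/3)(7.67)(1.97)² = 9.922 kg·m².
The weight acts at the center, a distance L/2 = 0.9850 m from the pivot; τ = Mg(L/2) cos 23° = 68.22 N·m.
α = τ/I = 68.22/9.922 = 6.876 rad/s².

α ≈ 6.88 rad/s²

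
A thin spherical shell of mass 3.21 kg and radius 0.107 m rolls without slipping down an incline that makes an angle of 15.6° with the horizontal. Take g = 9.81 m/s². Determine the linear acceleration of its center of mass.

Translation along the incline: Mg sinθ − f = Ma.
Rotation about the center: fR = Iα with I = (2/3)MR². No-slip gives a = αR, so f = (I/R²)a = (2/3)M a.
Substituting: Mg sinθ = (1 + 0.6667)Ma, so a = g sinθ/(1 + 0.6667) = (9.81) sin 15.6° / 1.667 = 1.583 m/s².

a ≈ 1.58 m/s²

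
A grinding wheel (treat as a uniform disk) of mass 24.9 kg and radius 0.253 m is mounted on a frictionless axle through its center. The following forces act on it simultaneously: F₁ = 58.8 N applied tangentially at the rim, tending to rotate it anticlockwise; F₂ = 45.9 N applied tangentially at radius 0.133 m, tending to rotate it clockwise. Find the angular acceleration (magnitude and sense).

I = ½MR² = (1/2)(24.9)(0.253)² = 0.7969 kg·m².
Taking anticlockwise as positive: τ₁ = +(58.8)(0.253) = +14.88 N·m; τ₂ = −(45.9)(0.133) = −6.105 N·m.
Net torque τ = 8.772 N·m.
α = τ/I = 8.772/0.7969 = 11.01 rad/s².

α ≈ 11.0 rad/s², anticlockwise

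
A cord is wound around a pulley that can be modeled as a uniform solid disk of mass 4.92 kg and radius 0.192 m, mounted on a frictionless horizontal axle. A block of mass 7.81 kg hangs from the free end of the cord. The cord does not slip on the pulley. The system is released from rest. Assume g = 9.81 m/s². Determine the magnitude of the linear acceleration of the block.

a ≈ 7.46 m/s²

I = ½MR² = (1/2)(4.92)(0.192)² = 0.09069 kg·m².
Block: mg − T = ma. Pulley: TR = Iα. No-slip: a = αR, so T = (I/R²)a = 2.460·a.
Then mg = (m + 2.460)a, so a = (7.81)(9.81)/(7.81 + 2.460) = 7.460 m/s².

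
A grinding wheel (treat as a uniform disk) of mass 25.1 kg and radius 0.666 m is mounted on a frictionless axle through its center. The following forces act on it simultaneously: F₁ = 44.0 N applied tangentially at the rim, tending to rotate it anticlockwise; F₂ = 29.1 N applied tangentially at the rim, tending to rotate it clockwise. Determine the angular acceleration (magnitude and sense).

α ≈ 1.78 rad/s², anticlockwise

I = ½MR² = (1/2)(25.1)(0.666)² = 5.567 kg·m².
Taking anticlockwise as positive: τ₁ = +(44.0)(0.666) = +29.30 N·m; τ₂ = −(29.1)(0.666) = −19.38 N·m.
Net torque τ = 9.923 N·m.
α = τ/I = 9.923/5.567 = 1.783 rad/s².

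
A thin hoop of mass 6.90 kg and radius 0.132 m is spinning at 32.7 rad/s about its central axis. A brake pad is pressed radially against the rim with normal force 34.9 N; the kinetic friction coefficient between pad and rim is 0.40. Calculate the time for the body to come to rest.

t ≈ 2.13 s

I = MR² = (6.90)(0.132)² = 0.1202 kg·m².
Friction force f = μN = (0.40)(34.9) = 13.96 N at the rim; torque magnitude τ = fR = 1.843 N·m, opposing ω.
|α| = τ/I = 1.843/0.1202 = 15.33 rad/s² (deceleration).
0 = ω₀ − |α|t ⇒ t = ω₀/|α| = 32.7/15.33 = 2.133 s.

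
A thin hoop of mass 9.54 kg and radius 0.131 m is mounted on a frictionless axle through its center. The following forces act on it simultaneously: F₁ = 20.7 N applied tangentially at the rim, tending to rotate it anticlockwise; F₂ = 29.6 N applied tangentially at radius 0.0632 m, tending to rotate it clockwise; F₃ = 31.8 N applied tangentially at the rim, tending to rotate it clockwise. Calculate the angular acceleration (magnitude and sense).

α ≈ 20.3 rad/s², clockwise

I = MR² = (9.54)(0.131)² = 0.1637 kg·m².
Taking anticlockwise as positive: τ₁ = +(20.7)(0.131) = +2.712 N·m; τ₂ = −(29.6)(0.0632) = −1.871 N·m; τ₃ = −(31.8)(0.131) = −4.166 N·m.
Net torque τ = -3.325 N·m.
α = τ/I = -3.325/0.1637 = -20.31 rad/s².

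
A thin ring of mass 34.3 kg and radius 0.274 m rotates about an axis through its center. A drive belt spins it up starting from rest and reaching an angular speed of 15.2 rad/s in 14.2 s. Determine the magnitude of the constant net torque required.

I = MR² = (34.3)(0.274)² = 2.575 kg·m².
α = Δω/Δt = (15.2 − 0)/14.2 = 1.070 rad/s².
τ = Iα = (2.575)(1.070) = 2.756 N·m.

τ ≈ 2.76 N·m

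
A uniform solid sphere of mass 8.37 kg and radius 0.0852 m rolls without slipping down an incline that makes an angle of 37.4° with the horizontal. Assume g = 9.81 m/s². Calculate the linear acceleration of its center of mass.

Translation along the incline: Mg sinθ − f = Ma.
Rotation about the center: fR = Iα with I = (2/5)MR². No-slip gives a = αR, so f = (I/R²)a = (2/5)M a.
Substituting: Mg sinθ = (1 + 0.4000)Ma, so a = g sinθ/(1 + 0.4000) = (9.81) sin 37.4° / 1.400 = 4.256 m/s².

a ≈ 4.26 m/s²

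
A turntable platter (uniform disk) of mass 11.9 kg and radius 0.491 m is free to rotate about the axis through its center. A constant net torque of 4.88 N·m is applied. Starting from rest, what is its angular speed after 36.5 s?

ω ≈ 124 rad/s

I = ½MR² = (1/2)(11.9)(0.491)² = 1.434 kg·m².
α = τ/I = 4.88/1.434 = 3.402 rad/s².
ω = ω₀ + αt = 0 + (3.402)(36.5) = 124.2 rad/s.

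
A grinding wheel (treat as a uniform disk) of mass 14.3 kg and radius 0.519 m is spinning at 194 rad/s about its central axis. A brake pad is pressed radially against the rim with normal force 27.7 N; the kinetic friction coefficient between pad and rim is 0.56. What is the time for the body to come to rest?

I = ½MR² = (1/2)(14.3)(0.519)² = 1.926 kg·m².
Friction force f = μN = (0.56)(27.7) = 15.51 N at the rim; torque magnitude τ = fR = 8.051 N·m, opposing ω.
|α| = τ/I = 8.051/1.926 = 4.180 rad/s² (deceleration).
0 = ω₀ − |α|t ⇒ t = ω₀/|α| = 194/4.180 = 46.41 s.

t ≈ 46.4 s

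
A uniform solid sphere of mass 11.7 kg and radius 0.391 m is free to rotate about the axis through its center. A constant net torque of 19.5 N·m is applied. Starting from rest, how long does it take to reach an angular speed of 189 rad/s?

t ≈ 6.93 s

I = (2/5)MR² = (2/5)(11.7)(0.391)² = 0.7155 kg·m².
α = τ/I = 19.5/0.7155 = 27.25 rad/s².
ω = αt ⇒ t = ω/α = 189/27.25 = 6.935 s.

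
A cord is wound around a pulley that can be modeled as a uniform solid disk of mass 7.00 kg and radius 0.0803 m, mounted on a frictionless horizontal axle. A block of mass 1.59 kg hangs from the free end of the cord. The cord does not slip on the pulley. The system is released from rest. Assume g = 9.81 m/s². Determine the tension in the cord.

I = ½MR² = (1/2)(7.00)(0.0803)² = 0.02257 kg·m².
Block: mg − T = ma. Pulley: TR = Iα. No-slip: a = αR, so T = (I/R²)a = 3.500·a.
Then mg = (m + 3.500)a, so a = (1.59)(9.81)/(1.59 + 3.500) = 3.064 m/s².
T = 3.500·a = 10.73 N.

T ≈ 10.7 N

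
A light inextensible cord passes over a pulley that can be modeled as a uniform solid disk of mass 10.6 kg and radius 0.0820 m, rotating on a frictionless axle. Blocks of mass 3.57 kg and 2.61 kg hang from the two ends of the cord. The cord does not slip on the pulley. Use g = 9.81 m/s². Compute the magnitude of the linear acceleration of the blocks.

a ≈ 0.820 m/s²

I = ½MR² = (1/2)(10.6)(0.0820)² = 0.03564 kg·m².
Heavier block: m₁g − T₁ = m₁a. Lighter block: T₂ − m₂g = m₂a.
Pulley: (T₁ − T₂)R = Iα = I(a/R), so T₁ − T₂ = (I/R²)a = (1/2)M_p a = 5.300·a.
Adding the three: (m₁ − m₂)g = (m₁ + m₂ + 5.300)a, so a = (3.57 − 2.61)(9.81)/(3.57 + 2.61 + 5.300) = 0.8203 m/s².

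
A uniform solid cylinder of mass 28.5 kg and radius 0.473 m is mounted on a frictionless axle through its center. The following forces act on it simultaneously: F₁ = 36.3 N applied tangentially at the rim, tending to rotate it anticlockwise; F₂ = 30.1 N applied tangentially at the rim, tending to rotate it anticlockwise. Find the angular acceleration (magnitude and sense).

I = ½MR² = (1/2)(28.5)(0.473)² = 3.188 kg·m².
Taking anticlockwise as positive: τ₁ = +(36.3)(0.473) = +17.17 N·m; τ₂ = +(30.1)(0.473) = +14.24 N·m.
Net torque τ = 31.41 N·m.
α = τ/I = 31.41/3.188 = 9.851 rad/s².

α ≈ 9.85 rad/s², anticlockwise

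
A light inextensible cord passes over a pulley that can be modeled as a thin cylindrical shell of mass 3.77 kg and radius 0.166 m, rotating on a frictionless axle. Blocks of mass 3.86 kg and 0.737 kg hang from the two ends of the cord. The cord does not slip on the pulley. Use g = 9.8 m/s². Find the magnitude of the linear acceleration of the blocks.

I = MR² = (3.77)(0.166)² = 0.1039 kg·m².
Heavier block: m₁g − T₁ = m₁a. Lighter block: T₂ − m₂g = m₂a.
Pulley: (T₁ − T₂)R = Iα = I(a/R), so T₁ − T₂ = (I/R²)a = 1·M_p a = 3.770·a.
Adding the three: (m₁ − m₂)g = (m₁ + m₂ + 3.770)a, so a = (3.86 − 0.737)(9.8)/(3.86 + 0.737 + 3.770) = 3.658 m/s².

a ≈ 3.66 m/s²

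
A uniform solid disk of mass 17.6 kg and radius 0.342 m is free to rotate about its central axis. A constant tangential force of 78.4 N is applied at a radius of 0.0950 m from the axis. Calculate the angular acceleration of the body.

α ≈ 7.24 rad/s²

I = ½MR² = (1/2)(17.6)(0.342)² = 1.029 kg·m².
τ = F·r = (78.4)(0.0950) = 7.448 N·m.
From τ = Iα: α = 7.448/1.029 = 7.236 rad/s².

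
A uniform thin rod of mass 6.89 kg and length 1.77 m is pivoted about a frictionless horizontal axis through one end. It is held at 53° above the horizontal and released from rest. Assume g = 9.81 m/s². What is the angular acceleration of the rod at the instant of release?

α ≈ 5.00 rad/s²

About the pivot, I = (1/3)ML² = (1/3)(6.89)(1.77)² = 7.195 kg·m².
The weight acts at the center, a distance L/2 = 0.8850 m from the pivot; τ = Mg(L/2) cos 53° = 36.00 N·m.
α = τ/I = 36.00/7.195 = 5.003 rad/s².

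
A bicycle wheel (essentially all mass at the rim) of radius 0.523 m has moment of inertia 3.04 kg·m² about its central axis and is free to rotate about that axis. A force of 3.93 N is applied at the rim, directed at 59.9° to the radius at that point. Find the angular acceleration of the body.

Only the tangential component produces torque: τ = F R sinθ = (3.93)(0.523) sin 59.9° = 1.778 N·m.
From τ = Iα: α = 1.778/3.040 = 0.5849 rad/s².

α ≈ 0.585 rad/s²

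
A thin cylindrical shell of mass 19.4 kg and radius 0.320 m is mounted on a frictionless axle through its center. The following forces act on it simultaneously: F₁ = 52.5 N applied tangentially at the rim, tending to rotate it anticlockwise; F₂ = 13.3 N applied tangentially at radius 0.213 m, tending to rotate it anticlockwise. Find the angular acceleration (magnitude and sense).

I = MR² = (19.4)(0.320)² = 1.987 kg·m².
Taking anticlockwise as positive: τ₁ = +(52.5)(0.320) = +16.80 N·m; τ₂ = +(13.3)(0.213) = +2.833 N·m.
Net torque τ = 19.63 N·m.
α = τ/I = 19.63/1.987 = 9.883 rad/s².

α ≈ 9.88 rad/s², anticlockwise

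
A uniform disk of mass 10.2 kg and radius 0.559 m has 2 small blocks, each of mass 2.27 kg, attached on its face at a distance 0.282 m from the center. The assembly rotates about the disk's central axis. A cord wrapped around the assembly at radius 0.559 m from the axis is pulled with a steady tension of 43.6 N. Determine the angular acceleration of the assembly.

I_disk = ½MR² = ½(10.2)(0.559)² = 1.594 kg·m².
I_blocks = 2·m·r² = 2(2.27)(0.282)² = 0.3610 kg·m².
Total I = 1.955 kg·m².
τ = F r = (43.6)(0.559) = 24.37 N·m.
α = τ/I = 24.37/1.955 = 12.47 rad/s².

α ≈ 12.5 rad/s²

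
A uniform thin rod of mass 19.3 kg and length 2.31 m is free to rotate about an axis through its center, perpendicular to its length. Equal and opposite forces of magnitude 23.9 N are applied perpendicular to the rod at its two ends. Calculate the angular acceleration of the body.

α ≈ 6.43 rad/s²

I = (1/12)ML² = (1/12)(19.3)(2.31)² = 8.582 kg·m².
The couple gives τ = F·(L/2) + F·(L/2) = F L = (23.9)(2.31) = 55.21 N·m.
From τ = Iα: α = 55.21/8.582 = 6.433 rad/s².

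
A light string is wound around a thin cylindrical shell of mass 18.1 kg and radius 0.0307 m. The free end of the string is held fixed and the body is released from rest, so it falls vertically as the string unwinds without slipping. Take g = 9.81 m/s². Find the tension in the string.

Translation: Mg − T = Ma. Rotation about the center: TR = Iα with I = MR².
With a = αR: T = (I/R²)a = M a, so Mg = (1 + 1.000)Ma.
a = g/(1 + 1.000) = 9.81/2.000 = 4.905 m/s².
T = 1.000·M·a = (1.000)(18.1)(4.905) = 88.78 N.

T ≈ 88.8 N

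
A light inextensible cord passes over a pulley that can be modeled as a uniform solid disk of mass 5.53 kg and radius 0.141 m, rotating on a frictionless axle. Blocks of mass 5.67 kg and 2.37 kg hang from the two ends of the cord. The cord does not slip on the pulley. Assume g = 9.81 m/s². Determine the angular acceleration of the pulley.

I = ½MR² = (1/2)(5.53)(0.141)² = 0.05497 kg·m².
Heavier block: m₁g − T₁ = m₁a. Lighter block: T₂ − m₂g = m₂a.
Pulley: (T₁ − T₂)R = Iα = I(a/R), so T₁ − T₂ = (I/R²)a = (1/2)M_p a = 2.765·a.
Adding the three: (m₁ − m₂)g = (m₁ + m₂ + 2.765)a, so a = (5.67 − 2.37)(9.81)/(5.67 + 2.37 + 2.765) = 2.996 m/s².
α = a/R = 2.996/0.141 = 21.25 rad/s².

α ≈ 21.2 rad/s²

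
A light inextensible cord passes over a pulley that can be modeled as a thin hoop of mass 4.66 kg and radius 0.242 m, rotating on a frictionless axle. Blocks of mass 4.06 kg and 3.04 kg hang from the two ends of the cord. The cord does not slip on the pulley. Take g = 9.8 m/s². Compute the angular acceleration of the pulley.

α ≈ 3.51 rad/s²

I = MR² = (4.66)(0.242)² = 0.2729 kg·m².
Heavier block: m₁g − T₁ = m₁a. Lighter block: T₂ − m₂g = m₂a.
Pulley: (T₁ − T₂)R = Iα = I(a/R), so T₁ − T₂ = (I/R²)a = 1·M_p a = 4.660·a.
Adding the three: (m₁ − m₂)g = (m₁ + m₂ + 4.660)a, so a = (4.06 − 3.04)(9.8)/(4.06 + 3.04 + 4.660) = 0.8500 m/s².
α = a/R = 0.8500/0.242 = 3.512 rad/s².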